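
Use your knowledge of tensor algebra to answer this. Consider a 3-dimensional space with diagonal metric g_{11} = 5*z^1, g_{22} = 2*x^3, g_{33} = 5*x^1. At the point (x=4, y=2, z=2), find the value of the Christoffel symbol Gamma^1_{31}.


For a diagonal metric, Gamma^k_{ij} = (1/2) g^{kk} (dg_{ik}/dx_j + dg_{jk}/dx_i - dg_{ij}/dx_k).
The metric is diagonal, so g_{ab} = 0 for a != b.
At the given point: g_{11} = 10, g_{22} = 128, g_{33} = 20
g^{11} = 1/10
dg_{31}/dx_1 = 0 (off-diagonal)
dg_{11}/dx_3 = dg_{11}/dx_3 = 5
dg_{31}/dx_1 = 0 (off-diagonal)
Numerator = 0 + 5 - 0 = 5
Gamma^1_{31} = 5 / (2 * 10) = 1/4

1/4


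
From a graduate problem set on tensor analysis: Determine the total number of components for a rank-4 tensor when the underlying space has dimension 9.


The number of components of a rank-r tensor in d dimensions is d^r.
Here d = 9 and r = 4.
9^4 = 6561

6561


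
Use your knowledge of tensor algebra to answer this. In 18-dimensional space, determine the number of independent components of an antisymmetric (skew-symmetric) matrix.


An antisymmetric rank-2 tensor satisfies A_{ij} = -A_{ji}, so diagonal entries are zero.
The independent components are the upper-triangular entries: C(n, 2) = n(n-1)/2.
n = 18
C(18, 2) = 18 * 17 / 2 = 306 / 2 = 153

153


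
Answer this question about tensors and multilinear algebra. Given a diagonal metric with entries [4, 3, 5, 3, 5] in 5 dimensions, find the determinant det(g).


For a diagonal metric, the determinant is the product of diagonal entries.
Diagonal entries: 4, 3, 5, 3, 5
det(g) = 4 * 3 * 5 * 3 * 5 = 900

900


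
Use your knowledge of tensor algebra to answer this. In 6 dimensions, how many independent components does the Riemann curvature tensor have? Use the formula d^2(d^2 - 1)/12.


The Riemann tensor in d dimensions has d^2(d^2 - 1)/12 independent components.
d = 6, so d^2 = 36
d^2 - 1 = 35
d^2(d^2 - 1) = 36 * 35 = 1260
Divide by 12: 1260 / 12 = 105

105


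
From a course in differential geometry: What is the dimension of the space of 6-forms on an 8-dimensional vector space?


The dimension of the space of p-forms on an n-dimensional space is C(n, p).
n = 8, p = 6
C(8, 6) = 8! / (6! * 2!) = 28

28


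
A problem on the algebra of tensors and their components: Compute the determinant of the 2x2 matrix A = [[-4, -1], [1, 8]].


For a 2x2 matrix [[a, b], [c, d]], det = a*d - b*c.
a = -4, b = -1, c = 1, d = 8
a*d = -4 * 8 = -32
b*c = -1 * 1 = -1
det = -32 - -1 = -31

-31


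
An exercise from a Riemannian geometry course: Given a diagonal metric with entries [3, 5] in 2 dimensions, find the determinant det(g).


For a diagonal metric, the determinant is the product of diagonal entries.
Diagonal entries: 3, 5
det(g) = 3 * 5 = 15

15


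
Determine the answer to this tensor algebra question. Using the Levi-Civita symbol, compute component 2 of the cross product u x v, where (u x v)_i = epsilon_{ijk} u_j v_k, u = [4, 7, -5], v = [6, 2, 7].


(u x v)_2 = sum_{j,k} epsilon_{2jk} u_j v_k. Only permutations of (1,2,3) contribute; the two non-zero terms are:
eps_{213} u_1 v_3 = -1 * 4 * 7 = -28
eps_{231} u_3 v_1 = 1 * -5 * 6 = -30
(u x v)_2 = -58

-58


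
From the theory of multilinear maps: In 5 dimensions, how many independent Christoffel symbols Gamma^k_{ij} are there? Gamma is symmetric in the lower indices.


Christoffel symbols Gamma^k_{ij} are symmetric in i,j, so there are d * d(d+1)/2 independent symbols.
d = 5
d(d+1)/2 = 5 * 6 / 2 = 15
Total = 5 * 15 = 75

75


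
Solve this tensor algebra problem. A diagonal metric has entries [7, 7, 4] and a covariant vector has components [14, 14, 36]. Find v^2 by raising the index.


To raise an index with a diagonal metric: v^i = v_i / g_{ii}.
For index 2: v_2 = 14, g_{22} = 7
v^2 = 14 / 7 = 2

2


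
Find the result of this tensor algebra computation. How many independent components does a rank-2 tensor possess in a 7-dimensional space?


The number of components of a rank-r tensor in d dimensions is d^r.
Here d = 7 and r = 2.
7^2 = 49

49


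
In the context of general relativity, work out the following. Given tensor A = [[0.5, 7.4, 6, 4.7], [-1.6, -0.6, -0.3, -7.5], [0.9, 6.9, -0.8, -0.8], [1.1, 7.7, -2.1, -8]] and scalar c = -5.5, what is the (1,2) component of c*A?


Scalar multiplication: (cA)_{ij} = c * A_{ij}.
c = -5.5
A_{12} = 7.4
(cA)_{12} = -5.5 * 7.4 = -40.7

-40.7


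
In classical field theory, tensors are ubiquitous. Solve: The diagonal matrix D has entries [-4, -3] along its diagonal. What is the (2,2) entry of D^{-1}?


For a diagonal matrix, the inverse has entries (D^{-1})_{ii} = 1/d_{ii}.
The diagonal entries are: d_{11} = -4, d_{22} = -3
We need (D^{-1})_{22} = 1/d_{22} = 1/-3 = -1/3

-1/3


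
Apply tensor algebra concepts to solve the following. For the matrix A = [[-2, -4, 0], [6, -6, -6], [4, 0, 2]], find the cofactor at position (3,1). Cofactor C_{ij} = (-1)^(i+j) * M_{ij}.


To find cofactor C_{31}, delete row 3 and column 1.
The resulting 2x2 submatrix is: [[-4, 0], [-6, -6]]
Minor M_{31} = -4*-6 - 0*-6
  = 24 - 0 = 24
Sign = (-1)^(3+1) = (-1)^4 = 1
Cofactor C_{31} = 1 * 24 = 24

24


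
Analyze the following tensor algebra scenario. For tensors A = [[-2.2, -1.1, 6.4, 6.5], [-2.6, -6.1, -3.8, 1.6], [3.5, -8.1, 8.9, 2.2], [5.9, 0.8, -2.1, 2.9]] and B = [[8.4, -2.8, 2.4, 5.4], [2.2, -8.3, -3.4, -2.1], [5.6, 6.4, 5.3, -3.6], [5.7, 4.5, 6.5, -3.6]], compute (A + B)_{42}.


Tensor addition is component-wise: (A + B)_{ij} = A_{ij} + B_{ij}.
A_{42} = 0.8
B_{42} = 4.5
(A + B)_{42} = 0.8 + 4.5 = 5.3

5.3


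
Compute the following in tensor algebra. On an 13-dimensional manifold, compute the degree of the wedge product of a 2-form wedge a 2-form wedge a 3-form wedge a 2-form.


The degree of a wedge product is the sum of the degrees of the individual forms.
Degrees: 2, 2, 3, 2
Total degree = 2 + 2 + 3 + 2 = 9

9


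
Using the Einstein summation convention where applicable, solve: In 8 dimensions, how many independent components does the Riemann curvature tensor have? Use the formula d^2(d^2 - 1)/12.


The Riemann tensor in d dimensions has d^2(d^2 - 1)/12 independent components.
d = 8, so d^2 = 64
d^2 - 1 = 63
d^2(d^2 - 1) = 64 * 63 = 4032
Divide by 12: 4032 / 12 = 336

336


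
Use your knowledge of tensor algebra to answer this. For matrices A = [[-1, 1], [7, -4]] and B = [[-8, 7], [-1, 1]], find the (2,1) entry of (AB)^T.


(AB)^T_{ij} = (AB)_{ji} = sum_k A_{jk} B_{ki}.
For i=2, j=1 we need (AB)_{12}:
A_{11} * B_{12} = -1 * 7 = -7
A_{12} * B_{22} = 1 * 1 = 1
Sum = -7 + 1 = -6

-6


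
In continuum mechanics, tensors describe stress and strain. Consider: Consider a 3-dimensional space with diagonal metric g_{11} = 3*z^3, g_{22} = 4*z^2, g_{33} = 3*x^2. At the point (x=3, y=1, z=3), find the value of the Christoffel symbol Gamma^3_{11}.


For a diagonal metric, Gamma^k_{ij} = (1/2) g^{kk} (dg_{ik}/dx_j + dg_{jk}/dx_i - dg_{ij}/dx_k).
The metric is diagonal, so g_{ab} = 0 for a != b.
At the given point: g_{11} = 81, g_{22} = 36, g_{33} = 27
g^{33} = 1/27
dg_{13}/dx_1 = 0 (off-diagonal)
dg_{13}/dx_1 = 0 (off-diagonal)
dg_{11}/dx_3 = dg_{11}/dx_3 = 81
Numerator = 0 + 0 - 81 = -81
Gamma^3_{11} = -81 / (2 * 27) = -3/2

-3/2


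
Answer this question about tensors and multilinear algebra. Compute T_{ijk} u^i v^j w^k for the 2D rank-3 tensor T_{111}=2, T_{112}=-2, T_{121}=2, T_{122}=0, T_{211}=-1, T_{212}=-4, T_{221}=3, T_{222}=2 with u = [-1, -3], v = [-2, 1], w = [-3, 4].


S = sum over i,j,k of T_{ijk} u_i v_j w_k. Expanding all 8 terms:
T_{111}*u_1*v_1*w_1 = 2*-1*-2*-3 = -12  (running total: -12)
T_{112}*u_1*v_1*w_2 = -2*-1*-2*4 = -16  (running total: -28)
T_{121}*u_1*v_2*w_1 = 2*-1*1*-3 = 6  (running total: -22)
T_{122}*u_1*v_2*w_2 = 0*-1*1*4 = 0  (running total: -22)
T_{211}*u_2*v_1*w_1 = -1*-3*-2*-3 = 18  (running total: -4)
T_{212}*u_2*v_1*w_2 = -4*-3*-2*4 = -96  (running total: -100)
T_{221}*u_2*v_2*w_1 = 3*-3*1*-3 = 27  (running total: -73)
T_{222}*u_2*v_2*w_2 = 2*-3*1*4 = -24  (running total: -97)
S = -97

-97


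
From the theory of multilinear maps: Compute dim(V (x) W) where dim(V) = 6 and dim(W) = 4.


The dimension of a tensor product is the product of dimensions.
dim(V) = 6, dim(W) = 4
dim(V (x) W) = 6 * 4 = 24

24


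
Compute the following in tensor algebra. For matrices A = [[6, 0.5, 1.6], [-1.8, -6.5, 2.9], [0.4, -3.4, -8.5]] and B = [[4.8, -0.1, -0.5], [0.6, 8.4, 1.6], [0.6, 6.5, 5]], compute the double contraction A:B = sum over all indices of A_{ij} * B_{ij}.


A:B = sum over all i,j of A_{ij} * B_{ij}.
Row 1: 6*4.8=28.8, 0.5*-0.1=-0.05, 1.6*-0.5=-0.8 => row sum = 27.95
Row 2: -1.8*0.6=-1.08, -6.5*8.4=-54.6, 2.9*1.6=4.64 => row sum = -51.04
Row 3: 0.4*0.6=0.24, -3.4*6.5=-22.1, -8.5*5=-42.5 => row sum = -64.36
Total = 27.95 + -51.04 + -64.36 = -87.45

-87.45


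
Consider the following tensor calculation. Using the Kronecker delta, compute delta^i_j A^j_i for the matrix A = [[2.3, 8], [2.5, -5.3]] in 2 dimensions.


The contraction (trace) of a rank-2 tensor is the sum of its diagonal elements.
Diagonal entries: A[1,1] = 2.3, A[2,2] = -5.3
Tr(A) = 2.3 + -5.3 = -3

-3


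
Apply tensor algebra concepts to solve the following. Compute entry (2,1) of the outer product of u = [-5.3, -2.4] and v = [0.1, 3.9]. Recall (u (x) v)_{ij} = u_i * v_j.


The outer product entry T_{ij} = u_i * v_j.
We need i=2, j=1.
u_2 = -2.4, v_1 = 0.1
T_{2,1} = -2.4 * 0.1 = -0.24

-0.24


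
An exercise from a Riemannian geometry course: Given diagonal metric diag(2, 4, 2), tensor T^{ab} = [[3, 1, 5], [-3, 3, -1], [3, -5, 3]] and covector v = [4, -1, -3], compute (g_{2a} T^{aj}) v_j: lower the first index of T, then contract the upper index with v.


Step 1: lower the first index. For a diagonal metric, g_{ia} T^{aj} = g_{ii} T^{ij} (no sum on i).
g_{22} = 4
S_2{}^1 = 4 * T^{21} = 4 * -3 = -12
S_2{}^2 = 4 * T^{22} = 4 * 3 = 12
S_2{}^3 = 4 * T^{23} = 4 * -1 = -4
Step 2: contract S_2{}^j with v_j.
S_2{}^1 * v_1 = -12 * 4 = -48
S_2{}^2 * v_2 = 12 * -1 = -12
S_2{}^3 * v_3 = -4 * -3 = 12
Result = -48 + -12 + 12 = -48

-48


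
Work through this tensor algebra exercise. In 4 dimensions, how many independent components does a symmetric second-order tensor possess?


A symmetric rank-2 tensor in d dimensions has d(d+1)/2 independent components.
d = 4
d(d+1)/2 = 4 * 5 / 2 = 20 / 2 = 10

10


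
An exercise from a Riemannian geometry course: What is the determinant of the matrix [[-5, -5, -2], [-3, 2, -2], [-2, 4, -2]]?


Expanding along the first row, det(A) = a11*M_11 - a12*M_12 + a13*M_13, where M_1j is the (1,j) minor.
Minor M_11 = 2*-2 - -2*4 = 4
Minor M_12 = -3*-2 - -2*-2 = 2
Minor M_13 = -3*4 - 2*-2 = -8
det = -5*(4) - -5*(2) + -2*(-8)
    = -20 - -10 + 16
    = 6

6


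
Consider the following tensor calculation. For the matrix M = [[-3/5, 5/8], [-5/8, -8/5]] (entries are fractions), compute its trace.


The trace is the sum of diagonal entries.
Diagonal: M[1,1] = -3/5, M[2,2] = -8/5
Tr(M) = -3/5 + -8/5
Computing step by step:
After adding M[1,1]: -3/5
After adding M[2,2]: -11/5
Tr(M) = -11/5

-11/5


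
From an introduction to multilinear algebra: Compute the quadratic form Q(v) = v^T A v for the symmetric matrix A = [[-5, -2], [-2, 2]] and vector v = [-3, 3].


First compute Av:
(Av)_1 = -5*-3 + -2*3 = 9
(Av)_2 = -2*-3 + 2*3 = 12
Av = [9, 12]
Then v^T (Av) = -3*9 + 3*12
= -27 + 36 = 9

9


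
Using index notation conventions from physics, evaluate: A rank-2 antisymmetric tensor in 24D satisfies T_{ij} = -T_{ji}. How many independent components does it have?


An antisymmetric rank-2 tensor satisfies A_{ij} = -A_{ji}, so diagonal entries are zero.
The independent components are the upper-triangular entries: C(n, 2) = n(n-1)/2.
n = 24
C(24, 2) = 24 * 23 / 2 = 552 / 2 = 276

276


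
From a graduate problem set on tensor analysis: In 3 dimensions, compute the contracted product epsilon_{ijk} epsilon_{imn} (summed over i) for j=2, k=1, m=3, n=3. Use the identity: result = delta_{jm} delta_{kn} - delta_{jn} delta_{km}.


Using the identity: epsilon_{ijk} epsilon_{imn} = delta_{jm} delta_{kn} - delta_{jn} delta_{km}.
delta_{23} = 0
delta_{13} = 0
delta_{23} = 0
delta_{13} = 0
Result = 0 * 0 - 0 * 0 = 0 - 0 = 0

0


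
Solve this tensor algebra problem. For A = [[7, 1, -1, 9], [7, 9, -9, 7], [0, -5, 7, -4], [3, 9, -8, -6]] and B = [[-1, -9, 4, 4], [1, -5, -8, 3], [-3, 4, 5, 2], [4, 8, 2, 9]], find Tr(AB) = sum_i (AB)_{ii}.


Tr(AB) = sum_i (AB)_{ii} where (AB)_{ii} = sum_k A_{ik} B_{ki}.
(AB)_{11} = 7*-1 + 1*1 + -1*-3 + 9*4 = 33
(AB)_{22} = 7*-9 + 9*-5 + -9*4 + 7*8 = -88
(AB)_{33} = 0*4 + -5*-8 + 7*5 + -4*2 = 67
(AB)_{44} = 3*4 + 9*3 + -8*2 + -6*9 = -31
Tr(AB) = 33 + -88 + 67 + -31 = -19

-19


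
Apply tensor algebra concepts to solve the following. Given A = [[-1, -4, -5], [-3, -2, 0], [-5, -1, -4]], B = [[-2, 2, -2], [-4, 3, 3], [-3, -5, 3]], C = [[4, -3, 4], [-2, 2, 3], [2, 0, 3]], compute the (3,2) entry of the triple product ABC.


(ABC)_{32} = sum_m (AB)_{3m} C_{m2}. First compute row 3 of AB.
(AB)_{31} = -5*-2 + -1*-4 + -4*-3 = 26
(AB)_{32} = -5*2 + -1*3 + -4*-5 = 7
(AB)_{33} = -5*-2 + -1*3 + -4*3 = -5
Now contract with column 2 of C:
(AB)_{31} * C_{12} = 26 * -3 = -78
(AB)_{32} * C_{22} = 7 * 2 = 14
(AB)_{33} * C_{32} = -5 * 0 = 0
(ABC)_{32} = -78 + 14 + 0 = -64

-64


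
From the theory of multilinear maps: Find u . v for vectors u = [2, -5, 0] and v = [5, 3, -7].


The inner product u . v = sum of u_i * v_i.
Term-by-term: 2 * 5, -5 * 3, 0 * -7
Products: 10, -15, 0
Sum = 10 + -15 + 0 = -5

-5


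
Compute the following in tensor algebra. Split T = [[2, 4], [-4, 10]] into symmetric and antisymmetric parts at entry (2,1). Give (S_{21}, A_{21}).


T_{21} = -4
T_{12} = 4
S_{21} = (-4 + 4)/2 = 0/2 = 0
A_{21} = (-4 - 4)/2 = -8/2 = -4
Check: S + A = 0 + -4 = -4 = T_{21}.

(0, -4)


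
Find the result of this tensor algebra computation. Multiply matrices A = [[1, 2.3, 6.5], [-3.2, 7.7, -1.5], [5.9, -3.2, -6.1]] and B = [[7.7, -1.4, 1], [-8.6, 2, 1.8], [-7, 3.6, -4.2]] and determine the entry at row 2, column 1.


(AB)_{ij} = sum_k A_{ik} B_{kj}.
For i=2, j=1:
A_{21} * B_{11} = -3.2 * 7.7 = -24.64
A_{22} * B_{21} = 7.7 * -8.6 = -66.22
A_{23} * B_{31} = -1.5 * -7 = 10.5
Sum = -24.64 + -66.22 + 10.5 = -80.36

-80.36


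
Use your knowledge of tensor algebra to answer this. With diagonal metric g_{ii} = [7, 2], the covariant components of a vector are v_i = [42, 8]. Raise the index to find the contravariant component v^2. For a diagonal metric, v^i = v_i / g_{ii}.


To raise an index with a diagonal metric: v^i = v_i / g_{ii}.
For index 2: v_2 = 8, g_{22} = 2
v^2 = 8 / 2 = 4

4


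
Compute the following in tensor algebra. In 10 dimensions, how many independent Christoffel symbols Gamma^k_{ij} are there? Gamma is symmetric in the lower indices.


Christoffel symbols Gamma^k_{ij} are symmetric in i,j, so there are d * d(d+1)/2 independent symbols.
d = 10
d(d+1)/2 = 10 * 11 / 2 = 55
Total = 10 * 55 = 550

550


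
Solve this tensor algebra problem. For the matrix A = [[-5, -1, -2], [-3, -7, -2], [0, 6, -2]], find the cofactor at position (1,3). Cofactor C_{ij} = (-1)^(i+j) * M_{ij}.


To find cofactor C_{13}, delete row 1 and column 3.
The resulting 2x2 submatrix is: [[-3, -7], [0, 6]]
Minor M_{13} = -3*6 - -7*0
  = -18 - 0 = -18
Sign = (-1)^(1+3) = (-1)^4 = 1
Cofactor C_{13} = 1 * -18 = -18

-18


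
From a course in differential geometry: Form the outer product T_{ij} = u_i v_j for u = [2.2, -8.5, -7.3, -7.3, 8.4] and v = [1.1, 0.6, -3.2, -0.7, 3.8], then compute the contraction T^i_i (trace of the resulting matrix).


The outer product gives T_{ij} = u_i v_j.
The trace (contraction) is Tr(T) = sum_i T_{ii} = sum_i u_i v_i.
Diagonal entries:
T_{11} = u_1 * v_1 = 2.2 * 1.1 = 2.42
T_{22} = u_2 * v_2 = -8.5 * 0.6 = -5.1
T_{33} = u_3 * v_3 = -7.3 * -3.2 = 23.36
T_{44} = u_4 * v_4 = -7.3 * -0.7 = 5.11
T_{55} = u_5 * v_5 = 8.4 * 3.8 = 31.92
Tr(T) = 2.42 + -5.1 + 23.36 + 5.11 + 31.92 = 57.71

57.71


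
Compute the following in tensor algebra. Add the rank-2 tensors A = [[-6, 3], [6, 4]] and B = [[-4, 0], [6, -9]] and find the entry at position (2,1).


Tensor addition is component-wise: (A + B)_{ij} = A_{ij} + B_{ij}.
A_{21} = 6
B_{21} = 6
(A + B)_{21} = 6 + 6 = 12

12


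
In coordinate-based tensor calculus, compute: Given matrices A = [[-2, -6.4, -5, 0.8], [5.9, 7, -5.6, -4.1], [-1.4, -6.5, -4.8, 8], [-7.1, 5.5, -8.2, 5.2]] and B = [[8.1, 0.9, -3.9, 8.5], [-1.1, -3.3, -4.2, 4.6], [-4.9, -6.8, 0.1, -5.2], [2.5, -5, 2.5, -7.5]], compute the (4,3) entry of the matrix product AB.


(AB)_{ij} = sum_k A_{ik} B_{kj}.
For i=4, j=3:
A_{41} * B_{13} = -7.1 * -3.9 = 27.69
A_{42} * B_{23} = 5.5 * -4.2 = -23.1
A_{43} * B_{33} = -8.2 * 0.1 = -0.82
A_{44} * B_{43} = 5.2 * 2.5 = 13
Sum = 27.69 + -23.1 + -0.82 + 13 = 16.77

16.77


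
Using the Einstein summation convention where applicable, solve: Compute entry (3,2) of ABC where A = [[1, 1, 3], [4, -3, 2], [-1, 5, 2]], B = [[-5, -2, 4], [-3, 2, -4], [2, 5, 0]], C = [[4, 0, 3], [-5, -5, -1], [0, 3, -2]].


(ABC)_{32} = sum_m (AB)_{3m} C_{m2}. First compute row 3 of AB.
(AB)_{31} = -1*-5 + 5*-3 + 2*2 = -6
(AB)_{32} = -1*-2 + 5*2 + 2*5 = 22
(AB)_{33} = -1*4 + 5*-4 + 2*0 = -24
Now contract with column 2 of C:
(AB)_{31} * C_{12} = -6 * 0 = 0
(AB)_{32} * C_{22} = 22 * -5 = -110
(AB)_{33} * C_{32} = -24 * 3 = -72
(ABC)_{32} = 0 + -110 + -72 = -182

-182


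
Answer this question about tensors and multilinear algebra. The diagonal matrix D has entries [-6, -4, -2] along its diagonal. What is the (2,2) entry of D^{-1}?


For a diagonal matrix, the inverse has entries (D^{-1})_{ii} = 1/d_{ii}.
The diagonal entries are: d_{11} = -6, d_{22} = -4, d_{33} = -2
We need (D^{-1})_{22} = 1/d_{22} = 1/-4 = -1/4

-1/4


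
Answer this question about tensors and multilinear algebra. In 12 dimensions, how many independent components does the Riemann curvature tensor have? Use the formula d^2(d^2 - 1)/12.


The Riemann tensor in d dimensions has d^2(d^2 - 1)/12 independent components.
d = 12, so d^2 = 144
d^2 - 1 = 143
d^2(d^2 - 1) = 144 * 143 = 20592
Divide by 12: 20592 / 12 = 1716

1716


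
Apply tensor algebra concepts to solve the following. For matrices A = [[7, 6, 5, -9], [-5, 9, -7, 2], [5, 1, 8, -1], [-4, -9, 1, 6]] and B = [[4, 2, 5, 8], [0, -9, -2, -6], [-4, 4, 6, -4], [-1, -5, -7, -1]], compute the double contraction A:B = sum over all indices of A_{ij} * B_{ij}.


A:B = sum over all i,j of A_{ij} * B_{ij}.
Row 1: 7*4=28, 6*2=12, 5*5=25, -9*8=-72 => row sum = -7
Row 2: -5*0=0, 9*-9=-81, -7*-2=14, 2*-6=-12 => row sum = -79
Row 3: 5*-4=-20, 1*4=4, 8*6=48, -1*-4=4 => row sum = 36
Row 4: -4*-1=4, -9*-5=45, 1*-7=-7, 6*-1=-6 => row sum = 36
Total = -7 + -79 + 36 + 36 = -14

-14


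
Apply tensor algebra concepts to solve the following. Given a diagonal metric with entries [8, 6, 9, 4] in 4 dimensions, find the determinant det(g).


For a diagonal metric, the determinant is the product of diagonal entries.
Diagonal entries: 8, 6, 9, 4
det(g) = 8 * 6 * 9 * 4 = 1728

1728


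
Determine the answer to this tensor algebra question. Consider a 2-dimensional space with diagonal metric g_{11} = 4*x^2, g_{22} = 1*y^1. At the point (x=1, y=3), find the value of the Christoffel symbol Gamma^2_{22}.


For a diagonal metric, Gamma^k_{ij} = (1/2) g^{kk} (dg_{ik}/dx_j + dg_{jk}/dx_i - dg_{ij}/dx_k).
The metric is diagonal, so g_{ab} = 0 for a != b.
At the given point: g_{11} = 4, g_{22} = 3
g^{22} = 1/3
dg_{22}/dx_2 = dg_{22}/dx_2 = 1
dg_{22}/dx_2 = dg_{22}/dx_2 = 1
dg_{22}/dx_2 = dg_{22}/dx_2 = 1
Numerator = 1 + 1 - 1 = 1
Gamma^2_{22} = 1 / (2 * 3) = 1/6

1/6


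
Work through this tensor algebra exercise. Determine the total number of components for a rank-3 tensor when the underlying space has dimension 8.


The number of components of a rank-r tensor in d dimensions is d^r.
Here d = 8 and r = 3.
8^3 = 512

512


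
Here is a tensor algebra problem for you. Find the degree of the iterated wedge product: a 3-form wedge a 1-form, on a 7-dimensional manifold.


The degree of a wedge product is the sum of the degrees of the individual forms.
Degrees: 3, 1
Total degree = 3 + 1 = 4

4


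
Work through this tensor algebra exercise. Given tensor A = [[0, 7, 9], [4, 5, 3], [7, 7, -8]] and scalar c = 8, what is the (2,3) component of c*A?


Scalar multiplication: (cA)_{ij} = c * A_{ij}.
c = 8
A_{23} = 3
(cA)_{23} = 8 * 3 = 24

24


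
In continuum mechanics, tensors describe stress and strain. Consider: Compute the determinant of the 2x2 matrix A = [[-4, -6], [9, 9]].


For a 2x2 matrix [[a, b], [c, d]], det = a*d - b*c.
a = -4, b = -6, c = 9, d = 9
a*d = -4 * 9 = -36
b*c = -6 * 9 = -54
det = -36 - -54 = 18

18


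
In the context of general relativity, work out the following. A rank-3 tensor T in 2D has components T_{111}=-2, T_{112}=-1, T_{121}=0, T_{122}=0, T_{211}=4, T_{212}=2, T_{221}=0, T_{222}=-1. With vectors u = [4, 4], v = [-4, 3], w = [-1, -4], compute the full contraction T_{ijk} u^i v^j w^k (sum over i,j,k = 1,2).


S = sum over i,j,k of T_{ijk} u_i v_j w_k. Expanding all 8 terms:
T_{111}*u_1*v_1*w_1 = -2*4*-4*-1 = -32  (running total: -32)
T_{112}*u_1*v_1*w_2 = -1*4*-4*-4 = -64  (running total: -96)
T_{121}*u_1*v_2*w_1 = 0*4*3*-1 = 0  (running total: -96)
T_{122}*u_1*v_2*w_2 = 0*4*3*-4 = 0  (running total: -96)
T_{211}*u_2*v_1*w_1 = 4*4*-4*-1 = 64  (running total: -32)
T_{212}*u_2*v_1*w_2 = 2*4*-4*-4 = 128  (running total: 96)
T_{221}*u_2*v_2*w_1 = 0*4*3*-1 = 0  (running total: 96)
T_{222}*u_2*v_2*w_2 = -1*4*3*-4 = 48  (running total: 144)
S = 144

144


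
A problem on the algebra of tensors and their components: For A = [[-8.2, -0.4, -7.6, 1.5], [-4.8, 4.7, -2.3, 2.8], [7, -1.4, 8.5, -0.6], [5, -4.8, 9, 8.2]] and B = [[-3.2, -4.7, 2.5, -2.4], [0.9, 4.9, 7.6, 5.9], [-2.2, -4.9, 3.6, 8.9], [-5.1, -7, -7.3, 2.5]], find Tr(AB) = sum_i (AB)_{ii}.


Tr(AB) = sum_i (AB)_{ii} where (AB)_{ii} = sum_k A_{ik} B_{ki}.
(AB)_{11} = -8.2*-3.2 + -0.4*0.9 + -7.6*-2.2 + 1.5*-5.1 = 34.95
(AB)_{22} = -4.8*-4.7 + 4.7*4.9 + -2.3*-4.9 + 2.8*-7 = 37.26
(AB)_{33} = 7*2.5 + -1.4*7.6 + 8.5*3.6 + -0.6*-7.3 = 41.84
(AB)_{44} = 5*-2.4 + -4.8*5.9 + 9*8.9 + 8.2*2.5 = 60.28
Tr(AB) = 34.95 + 37.26 + 41.84 + 60.28 = 174.33

174.33


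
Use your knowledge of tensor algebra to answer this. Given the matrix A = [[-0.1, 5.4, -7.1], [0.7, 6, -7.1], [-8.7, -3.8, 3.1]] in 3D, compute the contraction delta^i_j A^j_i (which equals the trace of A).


The contraction (trace) of a rank-2 tensor is the sum of its diagonal elements.
Diagonal entries: A[1,1] = -0.1, A[2,2] = 6, A[3,3] = 3.1
Tr(A) = -0.1 + 6 + 3.1 = 9

9


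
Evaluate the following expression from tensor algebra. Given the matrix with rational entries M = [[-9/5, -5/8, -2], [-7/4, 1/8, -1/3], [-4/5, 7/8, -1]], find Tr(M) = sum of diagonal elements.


The trace is the sum of diagonal entries.
Diagonal: M[1,1] = -9/5, M[2,2] = 1/8, M[3,3] = -1
Tr(M) = -9/5 + 1/8 + -1
Computing step by step:
After adding M[1,1]: -9/5
After adding M[2,2]: -67/40
After adding M[3,3]: -107/40
Tr(M) = -107/40

-107/40


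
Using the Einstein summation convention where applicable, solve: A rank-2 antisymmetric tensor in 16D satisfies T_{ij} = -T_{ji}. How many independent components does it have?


An antisymmetric rank-2 tensor satisfies A_{ij} = -A_{ji}, so diagonal entries are zero.
The independent components are the upper-triangular entries: C(n, 2) = n(n-1)/2.
n = 16
C(16, 2) = 16 * 15 / 2 = 240 / 2 = 120

120


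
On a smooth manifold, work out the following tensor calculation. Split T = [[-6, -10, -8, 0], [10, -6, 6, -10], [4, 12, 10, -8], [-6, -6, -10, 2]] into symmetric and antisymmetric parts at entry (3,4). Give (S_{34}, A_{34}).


T_{34} = -8
T_{43} = -10
S_{34} = (-8 + -10)/2 = -18/2 = -9
A_{34} = (-8 - -10)/2 = 2/2 = 1
Check: S + A = -9 + 1 = -8 = T_{34}.

(-9, 1)


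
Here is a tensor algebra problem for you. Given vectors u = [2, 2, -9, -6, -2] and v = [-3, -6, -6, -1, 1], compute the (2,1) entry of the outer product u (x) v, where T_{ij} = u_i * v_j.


The outer product entry T_{ij} = u_i * v_j.
We need i=2, j=1.
u_2 = 2, v_1 = -3
T_{2,1} = 2 * -3 = -6

-6


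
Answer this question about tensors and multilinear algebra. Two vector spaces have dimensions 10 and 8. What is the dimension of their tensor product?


The dimension of a tensor product is the product of dimensions.
dim(V) = 10, dim(W) = 8
dim(V (x) W) = 10 * 8 = 80

80


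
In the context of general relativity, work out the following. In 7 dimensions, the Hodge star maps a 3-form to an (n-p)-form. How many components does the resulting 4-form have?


The Hodge dual of a p-form on an n-dimensional manifold is an (n-p)-form.
n = 7, p = 3, so dual degree = 7 - 3 = 4
The number of components is C(n, n-p) = C(7, 4) = 35

35


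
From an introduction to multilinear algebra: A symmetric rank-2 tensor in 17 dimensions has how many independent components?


A symmetric rank-2 tensor in d dimensions has d(d+1)/2 independent components.
d = 17
d(d+1)/2 = 17 * 18 / 2 = 306 / 2 = 153

153


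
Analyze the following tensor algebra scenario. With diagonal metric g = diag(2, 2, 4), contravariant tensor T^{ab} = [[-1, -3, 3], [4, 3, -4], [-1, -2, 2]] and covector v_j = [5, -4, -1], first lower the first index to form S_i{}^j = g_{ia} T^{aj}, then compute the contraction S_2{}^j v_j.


Step 1: lower the first index. For a diagonal metric, g_{ia} T^{aj} = g_{ii} T^{ij} (no sum on i).
g_{22} = 2
S_2{}^1 = 2 * T^{21} = 2 * 4 = 8
S_2{}^2 = 2 * T^{22} = 2 * 3 = 6
S_2{}^3 = 2 * T^{23} = 2 * -4 = -8
Step 2: contract S_2{}^j with v_j.
S_2{}^1 * v_1 = 8 * 5 = 40
S_2{}^2 * v_2 = 6 * -4 = -24
S_2{}^3 * v_3 = -8 * -1 = 8
Result = 40 + -24 + 8 = 24

24


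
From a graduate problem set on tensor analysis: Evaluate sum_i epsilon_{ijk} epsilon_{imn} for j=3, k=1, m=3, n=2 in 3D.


Using the identity: epsilon_{ijk} epsilon_{imn} = delta_{jm} delta_{kn} - delta_{jn} delta_{km}.
delta_{33} = 1
delta_{12} = 0
delta_{32} = 0
delta_{13} = 0
Result = 1 * 0 - 0 * 0 = 0 - 0 = 0

0


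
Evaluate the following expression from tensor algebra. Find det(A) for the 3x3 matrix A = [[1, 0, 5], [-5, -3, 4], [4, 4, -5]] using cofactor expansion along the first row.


Expanding along the first row, det(A) = a11*M_11 - a12*M_12 + a13*M_13, where M_1j is the (1,j) minor.
Minor M_11 = -3*-5 - 4*4 = -1
Minor M_12 = -5*-5 - 4*4 = 9
Minor M_13 = -5*4 - -3*4 = -8
det = 1*(-1) - 0*(9) + 5*(-8)
    = -1 - 0 + -40
    = -41

-41


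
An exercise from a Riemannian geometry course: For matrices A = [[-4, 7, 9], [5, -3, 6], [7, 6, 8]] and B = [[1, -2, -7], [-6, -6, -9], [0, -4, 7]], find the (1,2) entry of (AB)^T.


(AB)^T_{ij} = (AB)_{ji} = sum_k A_{jk} B_{ki}.
For i=1, j=2 we need (AB)_{21}:
A_{21} * B_{11} = 5 * 1 = 5
A_{22} * B_{21} = -3 * -6 = 18
A_{23} * B_{31} = 6 * 0 = 0
Sum = 5 + 18 + 0 = 23

23


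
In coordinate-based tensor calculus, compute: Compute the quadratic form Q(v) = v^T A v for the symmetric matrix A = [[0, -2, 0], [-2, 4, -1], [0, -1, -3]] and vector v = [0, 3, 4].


First compute Av:
(Av)_1 = 0*0 + -2*3 + 0*4 = -6
(Av)_2 = -2*0 + 4*3 + -1*4 = 8
(Av)_3 = 0*0 + -1*3 + -3*4 = -15
Av = [-6, 8, -15]
Then v^T (Av) = 0*-6 + 3*8 + 4*-15
= 0 + 24 + -60 = -36

-36


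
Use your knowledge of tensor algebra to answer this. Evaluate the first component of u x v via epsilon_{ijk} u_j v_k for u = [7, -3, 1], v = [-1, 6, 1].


(u x v)_1 = sum_{j,k} epsilon_{1jk} u_j v_k. Only permutations of (1,2,3) contribute; the two non-zero terms are:
eps_{123} u_2 v_3 = 1 * -3 * 1 = -3
eps_{132} u_3 v_2 = -1 * 1 * 6 = -6
(u x v)_1 = -9

-9


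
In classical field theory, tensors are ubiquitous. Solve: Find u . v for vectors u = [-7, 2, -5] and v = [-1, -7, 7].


The inner product u . v = sum of u_i * v_i.
Term-by-term: -7 * -1, 2 * -7, -5 * 7
Products: 7, -14, -35
Sum = 7 + -14 + -35 = -42

-42


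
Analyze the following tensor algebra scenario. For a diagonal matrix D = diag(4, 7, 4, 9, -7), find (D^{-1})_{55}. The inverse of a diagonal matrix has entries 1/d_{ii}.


For a diagonal matrix, the inverse has entries (D^{-1})_{ii} = 1/d_{ii}.
The diagonal entries are: d_{11} = 4, d_{22} = 7, d_{33} = 4, d_{44} = 9, d_{55} = -7
We need (D^{-1})_{55} = 1/d_{55} = 1/-7 = -1/7

-1/7


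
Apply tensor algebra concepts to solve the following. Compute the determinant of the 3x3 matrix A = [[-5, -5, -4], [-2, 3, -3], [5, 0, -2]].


Expanding along the first row, det(A) = a11*M_11 - a12*M_12 + a13*M_13, where M_1j is the (1,j) minor.
Minor M_11 = 3*-2 - -3*0 = -6
Minor M_12 = -2*-2 - -3*5 = 19
Minor M_13 = -2*0 - 3*5 = -15
det = -5*(-6) - -5*(19) + -4*(-15)
    = 30 - -95 + 60
    = 185

185


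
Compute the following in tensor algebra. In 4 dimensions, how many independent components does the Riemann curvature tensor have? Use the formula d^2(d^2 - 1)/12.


The Riemann tensor in d dimensions has d^2(d^2 - 1)/12 independent components.
d = 4, so d^2 = 16
d^2 - 1 = 15
d^2(d^2 - 1) = 16 * 15 = 240
Divide by 12: 240 / 12 = 20

20


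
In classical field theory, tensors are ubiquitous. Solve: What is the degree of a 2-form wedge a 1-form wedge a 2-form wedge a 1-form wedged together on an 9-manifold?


The degree of a wedge product is the sum of the degrees of the individual forms.
Degrees: 2, 1, 2, 1
Total degree = 2 + 1 + 2 + 1 = 6

6


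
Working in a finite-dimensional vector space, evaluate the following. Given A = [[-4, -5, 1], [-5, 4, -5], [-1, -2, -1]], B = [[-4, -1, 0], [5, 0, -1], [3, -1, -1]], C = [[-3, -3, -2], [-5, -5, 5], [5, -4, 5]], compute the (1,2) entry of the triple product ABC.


(ABC)_{12} = sum_m (AB)_{1m} C_{m2}. First compute row 1 of AB.
(AB)_{11} = -4*-4 + -5*5 + 1*3 = -6
(AB)_{12} = -4*-1 + -5*0 + 1*-1 = 3
(AB)_{13} = -4*0 + -5*-1 + 1*-1 = 4
Now contract with column 2 of C:
(AB)_{11} * C_{12} = -6 * -3 = 18
(AB)_{12} * C_{22} = 3 * -5 = -15
(AB)_{13} * C_{32} = 4 * -4 = -16
(ABC)_{12} = 18 + -15 + -16 = -13

-13


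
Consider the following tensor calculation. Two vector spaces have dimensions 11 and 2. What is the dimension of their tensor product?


The dimension of a tensor product is the product of dimensions.
dim(V) = 11, dim(W) = 2
dim(V (x) W) = 11 * 2 = 22

22


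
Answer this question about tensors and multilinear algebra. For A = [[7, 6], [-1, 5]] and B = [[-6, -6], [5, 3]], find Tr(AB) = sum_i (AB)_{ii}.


Tr(AB) = sum_i (AB)_{ii} where (AB)_{ii} = sum_k A_{ik} B_{ki}.
(AB)_{11} = 7*-6 + 6*5 = -12
(AB)_{22} = -1*-6 + 5*3 = 21
Tr(AB) = -12 + 21 = 9

9


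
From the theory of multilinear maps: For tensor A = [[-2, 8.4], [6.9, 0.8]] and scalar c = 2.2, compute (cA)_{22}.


Scalar multiplication: (cA)_{ij} = c * A_{ij}.
c = 2.2
A_{22} = 0.8
(cA)_{22} = 2.2 * 0.8 = 1.76

1.76


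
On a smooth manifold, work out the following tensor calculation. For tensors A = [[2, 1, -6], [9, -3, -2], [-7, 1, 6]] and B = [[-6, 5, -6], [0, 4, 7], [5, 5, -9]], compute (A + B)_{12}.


Tensor addition is component-wise: (A + B)_{ij} = A_{ij} + B_{ij}.
A_{12} = 1
B_{12} = 5
(A + B)_{12} = 1 + 5 = 6

6


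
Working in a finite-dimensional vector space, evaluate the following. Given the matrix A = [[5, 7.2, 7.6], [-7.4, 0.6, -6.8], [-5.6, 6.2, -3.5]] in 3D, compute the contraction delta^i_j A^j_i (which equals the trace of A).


The contraction (trace) of a rank-2 tensor is the sum of its diagonal elements.
Diagonal entries: A[1,1] = 5, A[2,2] = 0.6, A[3,3] = -3.5
Tr(A) = 5 + 0.6 + -3.5 = 2.1

2.1


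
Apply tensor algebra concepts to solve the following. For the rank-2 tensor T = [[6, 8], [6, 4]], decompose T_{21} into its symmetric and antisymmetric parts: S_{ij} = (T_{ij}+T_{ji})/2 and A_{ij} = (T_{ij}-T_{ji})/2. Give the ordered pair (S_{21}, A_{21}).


T_{21} = 6
T_{12} = 8
S_{21} = (6 + 8)/2 = 14/2 = 7
A_{21} = (6 - 8)/2 = -2/2 = -1
Check: S + A = 7 + -1 = 6 = T_{21}.

(7, -1)


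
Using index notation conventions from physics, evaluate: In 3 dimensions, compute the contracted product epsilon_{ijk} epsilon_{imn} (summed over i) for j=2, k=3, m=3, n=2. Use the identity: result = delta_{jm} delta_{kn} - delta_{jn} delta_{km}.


Using the identity: epsilon_{ijk} epsilon_{imn} = delta_{jm} delta_{kn} - delta_{jn} delta_{km}.
delta_{23} = 0
delta_{32} = 0
delta_{22} = 1
delta_{33} = 1
Result = 0 * 0 - 1 * 1 = 0 - 1 = -1

-1


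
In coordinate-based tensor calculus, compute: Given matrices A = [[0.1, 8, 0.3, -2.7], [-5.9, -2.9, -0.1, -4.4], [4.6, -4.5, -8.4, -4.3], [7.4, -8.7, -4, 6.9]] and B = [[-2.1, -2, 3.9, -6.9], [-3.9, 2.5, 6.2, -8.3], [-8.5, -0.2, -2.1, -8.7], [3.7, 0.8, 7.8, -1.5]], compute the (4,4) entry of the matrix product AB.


(AB)_{ij} = sum_k A_{ik} B_{kj}.
For i=4, j=4:
A_{41} * B_{14} = 7.4 * -6.9 = -51.06
A_{42} * B_{24} = -8.7 * -8.3 = 72.21
A_{43} * B_{34} = -4 * -8.7 = 34.8
A_{44} * B_{44} = 6.9 * -1.5 = -10.35
Sum = -51.06 + 72.21 + 34.8 + -10.35 = 45.6

45.6


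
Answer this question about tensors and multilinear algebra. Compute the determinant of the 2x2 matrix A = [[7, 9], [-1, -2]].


For a 2x2 matrix [[a, b], [c, d]], det = a*d - b*c.
a = 7, b = 9, c = -1, d = -2
a*d = 7 * -2 = -14
b*c = 9 * -1 = -9
det = -14 - -9 = -5

-5


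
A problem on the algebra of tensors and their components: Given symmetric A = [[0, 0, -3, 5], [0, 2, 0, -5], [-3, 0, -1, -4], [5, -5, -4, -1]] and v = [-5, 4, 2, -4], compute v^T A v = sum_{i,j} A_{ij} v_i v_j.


First compute Av:
(Av)_1 = 0*-5 + 0*4 + -3*2 + 5*-4 = -26
(Av)_2 = 0*-5 + 2*4 + 0*2 + -5*-4 = 28
(Av)_3 = -3*-5 + 0*4 + -1*2 + -4*-4 = 29
(Av)_4 = 5*-5 + -5*4 + -4*2 + -1*-4 = -49
Av = [-26, 28, 29, -49]
Then v^T (Av) = -5*-26 + 4*28 + 2*29 + -4*-49
= 130 + 112 + 58 + 196 = 496

496


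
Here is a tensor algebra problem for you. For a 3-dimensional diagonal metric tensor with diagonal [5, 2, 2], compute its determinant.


For a diagonal metric, the determinant is the product of diagonal entries.
Diagonal entries: 5, 2, 2
det(g) = 5 * 2 * 2 = 20

20


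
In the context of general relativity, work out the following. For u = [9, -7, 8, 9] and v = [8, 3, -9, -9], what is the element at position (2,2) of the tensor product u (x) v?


The outer product entry T_{ij} = u_i * v_j.
We need i=2, j=2.
u_2 = -7, v_2 = 3
T_{2,2} = -7 * 3 = -21

-21


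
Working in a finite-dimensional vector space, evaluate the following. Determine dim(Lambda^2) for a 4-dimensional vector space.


The dimension of the space of p-forms on an n-dimensional space is C(n, p).
n = 4, p = 2
C(4, 2) = 4! / (2! * 2!) = 6

6


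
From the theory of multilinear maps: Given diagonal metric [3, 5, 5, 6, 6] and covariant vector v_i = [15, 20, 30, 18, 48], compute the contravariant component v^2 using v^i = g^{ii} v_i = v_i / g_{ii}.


To raise an index with a diagonal metric: v^i = v_i / g_{ii}.
For index 2: v_2 = 20, g_{22} = 5
v^2 = 20 / 5 = 4

4


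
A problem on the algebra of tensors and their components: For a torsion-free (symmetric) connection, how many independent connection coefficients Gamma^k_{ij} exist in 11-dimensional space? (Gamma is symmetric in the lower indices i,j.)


Christoffel symbols Gamma^k_{ij} are symmetric in i,j, so there are d * d(d+1)/2 independent symbols.
d = 11
d(d+1)/2 = 11 * 12 / 2 = 66
Total = 11 * 66 = 726

726


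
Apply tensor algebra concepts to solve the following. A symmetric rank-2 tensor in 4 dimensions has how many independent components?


A symmetric rank-2 tensor in d dimensions has d(d+1)/2 independent components.
d = 4
d(d+1)/2 = 4 * 5 / 2 = 20 / 2 = 10

10


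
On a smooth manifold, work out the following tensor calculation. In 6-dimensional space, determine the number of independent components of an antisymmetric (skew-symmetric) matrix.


An antisymmetric rank-2 tensor satisfies A_{ij} = -A_{ji}, so diagonal entries are zero.
The independent components are the upper-triangular entries: C(n, 2) = n(n-1)/2.
n = 6
C(6, 2) = 6 * 5 / 2 = 30 / 2 = 15

15


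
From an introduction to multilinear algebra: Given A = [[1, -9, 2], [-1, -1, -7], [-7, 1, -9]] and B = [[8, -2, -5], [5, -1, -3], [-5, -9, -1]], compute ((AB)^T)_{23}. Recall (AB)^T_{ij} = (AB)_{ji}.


(AB)^T_{ij} = (AB)_{ji} = sum_k A_{jk} B_{ki}.
For i=2, j=3 we need (AB)_{32}:
A_{31} * B_{12} = -7 * -2 = 14
A_{32} * B_{22} = 1 * -1 = -1
A_{33} * B_{32} = -9 * -9 = 81
Sum = 14 + -1 + 81 = 94

94


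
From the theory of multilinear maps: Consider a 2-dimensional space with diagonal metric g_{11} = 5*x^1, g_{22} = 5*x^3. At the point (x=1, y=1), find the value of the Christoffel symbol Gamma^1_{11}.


For a diagonal metric, Gamma^k_{ij} = (1/2) g^{kk} (dg_{ik}/dx_j + dg_{jk}/dx_i - dg_{ij}/dx_k).
The metric is diagonal, so g_{ab} = 0 for a != b.
At the given point: g_{11} = 5, g_{22} = 5
g^{11} = 1/5
dg_{11}/dx_1 = dg_{11}/dx_1 = 5
dg_{11}/dx_1 = dg_{11}/dx_1 = 5
dg_{11}/dx_1 = dg_{11}/dx_1 = 5
Numerator = 5 + 5 - 5 = 5
Gamma^1_{11} = 5 / (2 * 5) = 1/2

1/2


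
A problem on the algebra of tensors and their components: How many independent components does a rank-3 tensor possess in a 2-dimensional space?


The number of components of a rank-r tensor in d dimensions is d^r.
Here d = 2 and r = 3.
2^3 = 8

8


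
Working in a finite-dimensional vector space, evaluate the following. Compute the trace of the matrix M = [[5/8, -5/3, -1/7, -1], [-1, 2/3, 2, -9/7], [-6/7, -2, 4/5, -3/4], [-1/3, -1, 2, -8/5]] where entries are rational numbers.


The trace is the sum of diagonal entries.
Diagonal: M[1,1] = 5/8, M[2,2] = 2/3, M[3,3] = 4/5, M[4,4] = -8/5
Tr(M) = 5/8 + 2/3 + 4/5 + -8/5
Computing step by step:
After adding M[1,1]: 5/8
After adding M[2,2]: 31/24
After adding M[3,3]: 251/120
After adding M[4,4]: 59/120
Tr(M) = 59/120

59/120


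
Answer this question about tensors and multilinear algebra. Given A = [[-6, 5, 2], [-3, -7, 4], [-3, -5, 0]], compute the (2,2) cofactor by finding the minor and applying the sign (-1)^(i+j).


To find cofactor C_{22}, delete row 2 and column 2.
The resulting 2x2 submatrix is: [[-6, 2], [-3, 0]]
Minor M_{22} = -6*0 - 2*-3
  = 0 - -6 = 6
Sign = (-1)^(2+2) = (-1)^4 = 1
Cofactor C_{22} = 1 * 6 = 6

6


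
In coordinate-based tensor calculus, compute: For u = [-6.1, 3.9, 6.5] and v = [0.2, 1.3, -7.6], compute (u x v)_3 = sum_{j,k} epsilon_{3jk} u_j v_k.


(u x v)_3 = sum_{j,k} epsilon_{3jk} u_j v_k. Only permutations of (1,2,3) contribute; the two non-zero terms are:
eps_{312} u_1 v_2 = 1 * -6.1 * 1.3 = -7.93
eps_{321} u_2 v_1 = -1 * 3.9 * 0.2 = -0.78
(u x v)_3 = -8.71

-8.71


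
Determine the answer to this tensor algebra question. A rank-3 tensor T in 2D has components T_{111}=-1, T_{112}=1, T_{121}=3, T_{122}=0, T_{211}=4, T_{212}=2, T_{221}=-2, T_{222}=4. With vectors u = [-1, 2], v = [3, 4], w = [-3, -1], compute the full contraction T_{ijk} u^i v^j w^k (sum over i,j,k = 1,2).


S = sum over i,j,k of T_{ijk} u_i v_j w_k. Expanding all 8 terms:
T_{111}*u_1*v_1*w_1 = -1*-1*3*-3 = -9  (running total: -9)
T_{112}*u_1*v_1*w_2 = 1*-1*3*-1 = 3  (running total: -6)
T_{121}*u_1*v_2*w_1 = 3*-1*4*-3 = 36  (running total: 30)
T_{122}*u_1*v_2*w_2 = 0*-1*4*-1 = 0  (running total: 30)
T_{211}*u_2*v_1*w_1 = 4*2*3*-3 = -72  (running total: -42)
T_{212}*u_2*v_1*w_2 = 2*2*3*-1 = -12  (running total: -54)
T_{221}*u_2*v_2*w_1 = -2*2*4*-3 = 48  (running total: -6)
T_{222}*u_2*v_2*w_2 = 4*2*4*-1 = -32  (running total: -38)
S = -38

-38


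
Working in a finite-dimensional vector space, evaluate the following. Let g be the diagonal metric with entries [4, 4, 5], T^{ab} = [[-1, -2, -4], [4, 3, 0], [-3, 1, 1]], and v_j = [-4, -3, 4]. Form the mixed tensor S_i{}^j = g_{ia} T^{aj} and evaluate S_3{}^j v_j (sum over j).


Step 1: lower the first index. For a diagonal metric, g_{ia} T^{aj} = g_{ii} T^{ij} (no sum on i).
g_{33} = 5
S_3{}^1 = 5 * T^{31} = 5 * -3 = -15
S_3{}^2 = 5 * T^{32} = 5 * 1 = 5
S_3{}^3 = 5 * T^{33} = 5 * 1 = 5
Step 2: contract S_3{}^j with v_j.
S_3{}^1 * v_1 = -15 * -4 = 60
S_3{}^2 * v_2 = 5 * -3 = -15
S_3{}^3 * v_3 = 5 * 4 = 20
Result = 60 + -15 + 20 = 65

65
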